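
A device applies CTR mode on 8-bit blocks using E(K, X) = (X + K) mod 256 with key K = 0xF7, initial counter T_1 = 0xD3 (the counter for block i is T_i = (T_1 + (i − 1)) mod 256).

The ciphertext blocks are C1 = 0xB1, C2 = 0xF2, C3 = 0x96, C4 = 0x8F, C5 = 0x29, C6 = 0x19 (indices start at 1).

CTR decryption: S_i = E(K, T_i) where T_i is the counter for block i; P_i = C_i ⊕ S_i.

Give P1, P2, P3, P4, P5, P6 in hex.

P1: T = 0xD3, S = E(K, T) = 0xCA; 0xB1 ⊕ 0xCA = 0x7B.
P2: T = 0xD4, S = E(K, T) = 0xCB; 0xF2 ⊕ 0xCB = 0x39.
P3: T = 0xD5, S = E(K, T) = 0xCC; 0x96 ⊕ 0xCC = 0x5A.
P4: T = 0xD6, S = E(K, T) = 0xCD; 0x8F ⊕ 0xCD = 0x42.
P5: T = 0xD7, S = E(K, T) = 0xCE; 0x29 ⊕ 0xCE = 0xE7.
P6: T = 0xD8, S = E(K, T) = 0xCF; 0x19 ⊕ 0xCF = 0xD6.

P1 = 0x7B, P2 = 0x39, P3 = 0x5A, P4 = 0x42, P5 = 0xE7, P6 = 0xD6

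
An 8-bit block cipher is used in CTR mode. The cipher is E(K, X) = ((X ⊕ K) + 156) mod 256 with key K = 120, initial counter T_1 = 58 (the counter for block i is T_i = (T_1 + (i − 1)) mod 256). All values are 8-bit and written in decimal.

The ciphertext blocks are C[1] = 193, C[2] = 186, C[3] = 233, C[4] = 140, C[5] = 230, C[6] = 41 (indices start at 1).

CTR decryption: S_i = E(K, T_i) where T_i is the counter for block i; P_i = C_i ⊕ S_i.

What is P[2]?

P[2] = 101

P[2]: T = 59, S = E(K, T) = 223; 186 ⊕ 223 = 101.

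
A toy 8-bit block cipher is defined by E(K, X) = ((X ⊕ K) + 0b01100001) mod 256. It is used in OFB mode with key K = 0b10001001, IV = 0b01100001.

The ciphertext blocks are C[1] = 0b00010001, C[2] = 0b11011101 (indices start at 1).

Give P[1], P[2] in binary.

P[1] = 0b01011000, P[2] = 0b11111100

OFB decryption: S_i = E(K, S_{i−1}) with S_{0} = IV; P_i = C_i ⊕ S_i.
P[1]: S = E(K, 0b01100001) = 0b01001001; 0b00010001 ⊕ 0b01001001 = 0b01011000.
P[2]: S = E(K, 0b01001001) = 0b00100001; 0b11011101 ⊕ 0b00100001 = 0b11111100.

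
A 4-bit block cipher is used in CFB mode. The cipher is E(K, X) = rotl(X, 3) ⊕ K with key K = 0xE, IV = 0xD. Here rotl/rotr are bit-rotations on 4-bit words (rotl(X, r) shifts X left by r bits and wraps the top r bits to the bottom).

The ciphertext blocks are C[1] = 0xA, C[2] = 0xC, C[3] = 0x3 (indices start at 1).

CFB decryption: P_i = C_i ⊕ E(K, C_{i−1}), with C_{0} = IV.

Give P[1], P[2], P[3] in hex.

P[1]: E(K, 0xD) = 0x0; 0xA ⊕ 0x0 = 0xA.
P[2]: E(K, 0xA) = 0xB; 0xC ⊕ 0xB = 0x7.
P[3]: E(K, 0xC) = 0x8; 0x3 ⊕ 0x8 = 0xB.

P[1] = 0xA, P[2] = 0x7, P[3] = 0xB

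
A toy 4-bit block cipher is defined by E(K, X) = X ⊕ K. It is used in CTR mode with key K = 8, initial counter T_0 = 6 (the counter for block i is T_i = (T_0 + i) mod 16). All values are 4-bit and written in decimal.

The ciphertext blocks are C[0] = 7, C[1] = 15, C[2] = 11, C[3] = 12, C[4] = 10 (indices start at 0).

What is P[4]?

P[4] = 8

CTR decryption: S_i = E(K, T_i) where T_i is the counter for block i; P_i = C_i ⊕ S_i.
P[4]: T = 10, S = E(K, T) = 2; 10 ⊕ 2 = 8.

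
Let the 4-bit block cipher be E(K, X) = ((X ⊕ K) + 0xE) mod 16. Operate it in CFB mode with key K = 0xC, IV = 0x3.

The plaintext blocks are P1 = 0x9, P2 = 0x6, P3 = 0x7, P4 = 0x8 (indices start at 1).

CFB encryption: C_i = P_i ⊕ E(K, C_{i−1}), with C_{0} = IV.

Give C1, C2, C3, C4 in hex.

C1 = 0x4, C2 = 0x0, C3 = 0xD, C4 = 0x7

C1: E(K, 0x3) = 0xD; 0x9 ⊕ 0xD = 0x4.
C2: E(K, 0x4) = 0x6; 0x6 ⊕ 0x6 = 0x0.
C3: E(K, 0x0) = 0xA; 0x7 ⊕ 0xA = 0xD.
C4: E(K, 0xD) = 0xF; 0x8 ⊕ 0xF = 0x7.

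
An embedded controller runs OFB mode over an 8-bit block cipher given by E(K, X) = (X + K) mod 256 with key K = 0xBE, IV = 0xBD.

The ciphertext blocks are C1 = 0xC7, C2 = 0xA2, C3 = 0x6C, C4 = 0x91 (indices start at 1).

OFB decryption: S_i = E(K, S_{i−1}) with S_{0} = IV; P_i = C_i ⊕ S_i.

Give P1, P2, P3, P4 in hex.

P1: S = E(K, 0xBD) = 0x7B; 0xC7 ⊕ 0x7B = 0xBC.
P2: S = E(K, 0x7B) = 0x39; 0xA2 ⊕ 0x39 = 0x9B.
P3: S = E(K, 0x39) = 0xF7; 0x6C ⊕ 0xF7 = 0x9B.
P4: S = E(K, 0xF7) = 0xB5; 0x91 ⊕ 0xB5 = 0x24.

P1 = 0xBC, P2 = 0x9B, P3 = 0x9B, P4 = 0x24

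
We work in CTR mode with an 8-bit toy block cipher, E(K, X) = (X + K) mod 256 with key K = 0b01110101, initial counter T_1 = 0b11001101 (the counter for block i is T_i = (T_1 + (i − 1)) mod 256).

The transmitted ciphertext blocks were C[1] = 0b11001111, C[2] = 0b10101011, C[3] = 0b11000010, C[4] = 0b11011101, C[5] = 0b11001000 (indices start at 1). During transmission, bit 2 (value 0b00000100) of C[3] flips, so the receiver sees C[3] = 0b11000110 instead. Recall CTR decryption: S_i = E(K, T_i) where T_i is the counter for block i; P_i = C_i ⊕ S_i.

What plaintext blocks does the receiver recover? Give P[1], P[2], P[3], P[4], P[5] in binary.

Only C[3] changed, to 0b11000110. In CTR, a change in C_i flips the same bit in P_i only; the keystream is unaffected. Decrypting the received ciphertext:
P[1]: T = 0b11001101, S = E(K, T) = 0b01000010; 0b11001111 ⊕ 0b01000010 = 0b10001101.
P[2]: T = 0b11001110, S = E(K, T) = 0b01000011; 0b10101011 ⊕ 0b01000011 = 0b11101000.
P[3]: T = 0b11001111, S = E(K, T) = 0b01000100; 0b11000110 ⊕ 0b01000100 = 0b10000010.
P[4]: T = 0b11010000, S = E(K, T) = 0b01000101; 0b11011101 ⊕ 0b01000101 = 0b10011000.
P[5]: T = 0b11010001, S = E(K, T) = 0b01000110; 0b11001000 ⊕ 0b01000110 = 0b10001110.
Blocks that differ from the original plaintext: P[3].

P[1] = 0b10001101, P[2] = 0b11101000, P[3] = 0b10000010, P[4] = 0b10011000, P[5] = 0b10001110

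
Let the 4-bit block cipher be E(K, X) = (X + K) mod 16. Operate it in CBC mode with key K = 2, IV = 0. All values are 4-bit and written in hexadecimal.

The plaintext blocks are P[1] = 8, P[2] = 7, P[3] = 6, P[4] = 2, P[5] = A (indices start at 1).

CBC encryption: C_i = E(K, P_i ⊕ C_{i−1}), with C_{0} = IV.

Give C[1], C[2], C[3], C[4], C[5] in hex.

C[1] = A, C[2] = F, C[3] = B, C[4] = B, C[5] = 3

C[1]: P[1] ⊕ 0 = 8; E(K, 8) = A.
C[2]: P[2] ⊕ A = D; E(K, D) = F.
C[3]: P[3] ⊕ F = 9; E(K, 9) = B.
C[4]: P[4] ⊕ B = 9; E(K, 9) = B.
C[5]: P[5] ⊕ B = 1; E(K, 1) = 3.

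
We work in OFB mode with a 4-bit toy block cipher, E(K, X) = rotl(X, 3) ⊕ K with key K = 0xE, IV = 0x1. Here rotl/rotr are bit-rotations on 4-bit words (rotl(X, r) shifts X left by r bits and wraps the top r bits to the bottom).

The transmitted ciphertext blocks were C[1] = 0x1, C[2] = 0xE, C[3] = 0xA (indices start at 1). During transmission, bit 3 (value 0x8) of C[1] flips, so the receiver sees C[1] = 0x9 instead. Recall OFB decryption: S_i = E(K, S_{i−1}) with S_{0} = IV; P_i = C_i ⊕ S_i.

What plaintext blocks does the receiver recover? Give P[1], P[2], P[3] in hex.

Only C[1] changed, to 0x9. In OFB, a change in C_i flips the same bit in P_i only; the keystream is unaffected. Decrypting the received ciphertext:
P[1]: S = E(K, 0x1) = 0x6; 0x9 ⊕ 0x6 = 0xF.
P[2]: S = E(K, 0x6) = 0xD; 0xE ⊕ 0xD = 0x3.
P[3]: S = E(K, 0xD) = 0x0; 0xA ⊕ 0x0 = 0xA.
Blocks that differ from the original plaintext: P[1].

P[1] = 0xF, P[2] = 0x3, P[3] = 0xA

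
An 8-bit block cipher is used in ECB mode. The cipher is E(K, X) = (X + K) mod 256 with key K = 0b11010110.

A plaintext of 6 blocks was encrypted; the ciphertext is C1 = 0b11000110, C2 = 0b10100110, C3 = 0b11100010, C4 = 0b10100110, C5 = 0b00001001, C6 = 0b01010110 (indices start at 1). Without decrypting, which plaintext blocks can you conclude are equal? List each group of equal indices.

P2 = P4

ECB encrypts each block independently with the same key, so equal ciphertext blocks imply equal plaintext blocks.
C2 = C4 = 0b10100110, so P2 = P4.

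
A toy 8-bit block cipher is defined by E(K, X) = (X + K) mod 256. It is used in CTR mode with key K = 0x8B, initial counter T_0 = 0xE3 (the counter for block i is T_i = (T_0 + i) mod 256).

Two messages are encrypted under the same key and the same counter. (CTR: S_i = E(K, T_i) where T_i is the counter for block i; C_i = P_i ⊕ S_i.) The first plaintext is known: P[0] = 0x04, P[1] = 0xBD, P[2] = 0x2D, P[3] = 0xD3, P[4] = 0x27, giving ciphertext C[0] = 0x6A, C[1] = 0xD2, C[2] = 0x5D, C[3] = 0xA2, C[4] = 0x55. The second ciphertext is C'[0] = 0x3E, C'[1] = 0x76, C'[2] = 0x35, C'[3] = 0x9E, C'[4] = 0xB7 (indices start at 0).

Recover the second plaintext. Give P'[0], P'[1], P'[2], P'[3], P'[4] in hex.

In CTR with a reused counter, both messages share the same keystream S_i, so C_i ⊕ C'_i = P_i ⊕ P'_i and thus P'_i = P_i ⊕ C_i ⊕ C'_i.
P'[0]: 0x04 ⊕ 0x6A ⊕ 0x3E = 0x50.
P'[1]: 0xBD ⊕ 0xD2 ⊕ 0x76 = 0x19.
P'[2]: 0x2D ⊕ 0x5D ⊕ 0x35 = 0x45.
P'[3]: 0xD3 ⊕ 0xA2 ⊕ 0x9E = 0xEF.
P'[4]: 0x27 ⊕ 0x55 ⊕ 0xB7 = 0xC5.

P'[0] = 0x50, P'[1] = 0x19, P'[2] = 0x45, P'[3] = 0xEF, P'[4] = 0xC5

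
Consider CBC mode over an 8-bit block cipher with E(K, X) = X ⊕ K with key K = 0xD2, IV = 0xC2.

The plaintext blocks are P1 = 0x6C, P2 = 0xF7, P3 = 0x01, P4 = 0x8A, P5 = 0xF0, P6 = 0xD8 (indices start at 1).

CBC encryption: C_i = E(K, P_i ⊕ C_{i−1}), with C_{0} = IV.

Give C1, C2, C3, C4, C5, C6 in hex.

C1 = 0x7C, C2 = 0x59, C3 = 0x8A, C4 = 0xD2, C5 = 0xF0, C6 = 0xFA

C1: P1 ⊕ 0xC2 = 0xAE; E(K, 0xAE) = 0x7C.
C2: P2 ⊕ 0x7C = 0x8B; E(K, 0x8B) = 0x59.
C3: P3 ⊕ 0x59 = 0x58; E(K, 0x58) = 0x8A.
C4: P4 ⊕ 0x8A = 0x00; E(K, 0x00) = 0xD2.
C5: P5 ⊕ 0xD2 = 0x22; E(K, 0x22) = 0xF0.
C6: P6 ⊕ 0xF0 = 0x28; E(K, 0x28) = 0xFA.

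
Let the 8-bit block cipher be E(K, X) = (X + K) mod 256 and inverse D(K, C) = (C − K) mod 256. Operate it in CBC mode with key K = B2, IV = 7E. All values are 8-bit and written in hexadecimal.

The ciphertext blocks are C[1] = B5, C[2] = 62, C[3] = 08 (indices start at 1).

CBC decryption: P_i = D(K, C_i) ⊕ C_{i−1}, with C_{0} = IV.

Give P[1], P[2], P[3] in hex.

P[1] = 7D, P[2] = 05, P[3] = 34

P[1]: D(K, B5) = 03; 03 ⊕ 7E = 7D.
P[2]: D(K, 62) = B0; B0 ⊕ B5 = 05.
P[3]: D(K, 08) = 56; 56 ⊕ 62 = 34.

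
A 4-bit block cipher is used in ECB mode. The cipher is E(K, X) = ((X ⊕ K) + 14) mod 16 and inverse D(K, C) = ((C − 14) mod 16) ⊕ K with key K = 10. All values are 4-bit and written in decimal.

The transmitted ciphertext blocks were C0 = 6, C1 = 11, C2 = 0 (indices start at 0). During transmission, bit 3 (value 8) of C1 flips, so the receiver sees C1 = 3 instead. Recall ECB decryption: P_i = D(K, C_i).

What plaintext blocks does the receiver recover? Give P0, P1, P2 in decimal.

Only C1 changed, to 3. In ECB, a change in C_i affects only P_i. Decrypting the received ciphertext:
P0: D(K, 6) = 2.
P1: D(K, 3) = 15.
P2: D(K, 0) = 8.
Blocks that differ from the original plaintext: P1.

P0 = 2, P1 = 15, P2 = 8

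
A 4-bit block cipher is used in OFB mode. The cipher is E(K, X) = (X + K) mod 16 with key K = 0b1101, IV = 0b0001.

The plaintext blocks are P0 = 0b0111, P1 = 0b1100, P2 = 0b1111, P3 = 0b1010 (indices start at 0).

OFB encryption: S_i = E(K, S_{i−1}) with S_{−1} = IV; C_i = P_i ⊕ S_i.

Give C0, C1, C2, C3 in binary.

C0 = 0b1001, C1 = 0b0111, C2 = 0b0111, C3 = 0b1111

C0: S = E(K, 0b0001) = 0b1110; 0b0111 ⊕ 0b1110 = 0b1001.
C1: S = E(K, 0b1110) = 0b1011; 0b1100 ⊕ 0b1011 = 0b0111.
C2: S = E(K, 0b1011) = 0b1000; 0b1111 ⊕ 0b1000 = 0b0111.
C3: S = E(K, 0b1000) = 0b0101; 0b1010 ⊕ 0b0101 = 0b1111.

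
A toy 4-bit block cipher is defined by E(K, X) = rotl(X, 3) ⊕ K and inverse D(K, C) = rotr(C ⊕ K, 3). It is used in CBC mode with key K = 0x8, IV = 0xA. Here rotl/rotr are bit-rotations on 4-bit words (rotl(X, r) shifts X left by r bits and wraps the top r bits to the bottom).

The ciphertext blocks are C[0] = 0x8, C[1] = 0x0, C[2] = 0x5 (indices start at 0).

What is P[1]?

CBC decryption: P_i = D(K, C_i) ⊕ C_{i−1}, with C_{−1} = IV.
P[1]: D(K, 0x0) = 0x1; 0x1 ⊕ 0x8 = 0x9.

P[1] = 0x9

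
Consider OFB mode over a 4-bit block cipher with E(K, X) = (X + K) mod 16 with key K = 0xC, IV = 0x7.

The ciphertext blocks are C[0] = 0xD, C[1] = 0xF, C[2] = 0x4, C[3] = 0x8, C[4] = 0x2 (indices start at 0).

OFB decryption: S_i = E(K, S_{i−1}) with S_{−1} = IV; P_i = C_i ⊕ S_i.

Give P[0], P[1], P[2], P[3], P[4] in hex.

P[0] = 0xE, P[1] = 0x0, P[2] = 0xF, P[3] = 0xF, P[4] = 0x1

P[0]: S = E(K, 0x7) = 0x3; 0xD ⊕ 0x3 = 0xE.
P[1]: S = E(K, 0x3) = 0xF; 0xF ⊕ 0xF = 0x0.
P[2]: S = E(K, 0xF) = 0xB; 0x4 ⊕ 0xB = 0xF.
P[3]: S = E(K, 0xB) = 0x7; 0x8 ⊕ 0x7 = 0xF.
P[4]: S = E(K, 0x7) = 0x3; 0x2 ⊕ 0x3 = 0x1.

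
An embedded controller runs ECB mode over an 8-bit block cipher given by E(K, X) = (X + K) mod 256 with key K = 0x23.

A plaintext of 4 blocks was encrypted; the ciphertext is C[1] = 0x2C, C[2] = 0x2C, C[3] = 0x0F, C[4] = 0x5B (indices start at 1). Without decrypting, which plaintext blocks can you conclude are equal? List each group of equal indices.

ECB encrypts each block independently with the same key, so equal ciphertext blocks imply equal plaintext blocks.
C[1] = C[2] = 0x2C, so P[1] = P[2].

P[1] = P[2]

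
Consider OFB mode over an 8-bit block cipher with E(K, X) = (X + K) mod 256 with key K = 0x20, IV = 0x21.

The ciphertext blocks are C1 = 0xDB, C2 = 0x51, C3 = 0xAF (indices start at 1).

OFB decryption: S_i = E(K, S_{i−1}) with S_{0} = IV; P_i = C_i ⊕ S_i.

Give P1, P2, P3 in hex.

P1 = 0x9A, P2 = 0x30, P3 = 0x2E

P1: S = E(K, 0x21) = 0x41; 0xDB ⊕ 0x41 = 0x9A.
P2: S = E(K, 0x41) = 0x61; 0x51 ⊕ 0x61 = 0x30.
P3: S = E(K, 0x61) = 0x81; 0xAF ⊕ 0x81 = 0x2E.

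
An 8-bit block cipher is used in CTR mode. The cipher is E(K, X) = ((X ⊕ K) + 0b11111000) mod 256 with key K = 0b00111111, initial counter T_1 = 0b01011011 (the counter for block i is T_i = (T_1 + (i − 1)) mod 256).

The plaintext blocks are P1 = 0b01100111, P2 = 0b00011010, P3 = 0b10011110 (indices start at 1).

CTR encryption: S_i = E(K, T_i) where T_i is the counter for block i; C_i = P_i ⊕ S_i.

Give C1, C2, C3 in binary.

C1 = 0b00111011, C2 = 0b01000001, C3 = 0b11000100

C1: T = 0b01011011, S = E(K, T) = 0b01011100; 0b01100111 ⊕ 0b01011100 = 0b00111011.
C2: T = 0b01011100, S = E(K, T) = 0b01011011; 0b00011010 ⊕ 0b01011011 = 0b01000001.
C3: T = 0b01011101, S = E(K, T) = 0b01011010; 0b10011110 ⊕ 0b01011010 = 0b11000100.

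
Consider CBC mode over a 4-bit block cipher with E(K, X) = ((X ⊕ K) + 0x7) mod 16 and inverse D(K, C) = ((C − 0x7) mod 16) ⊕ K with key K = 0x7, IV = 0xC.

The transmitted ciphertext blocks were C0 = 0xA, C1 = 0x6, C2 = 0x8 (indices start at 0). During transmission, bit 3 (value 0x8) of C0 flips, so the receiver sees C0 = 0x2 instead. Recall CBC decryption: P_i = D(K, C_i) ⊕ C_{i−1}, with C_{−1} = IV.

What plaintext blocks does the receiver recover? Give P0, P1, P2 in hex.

Only C0 changed, to 0x2. In CBC, a change in C_i garbles P_i and flips the same bit in P_{i+1}. Decrypting the received ciphertext:
P0: D(K, 0x2) = 0xC; 0xC ⊕ 0xC = 0x0.
P1: D(K, 0x6) = 0x8; 0x8 ⊕ 0x2 = 0xA.
P2: D(K, 0x8) = 0x6; 0x6 ⊕ 0x6 = 0x0.
Blocks that differ from the original plaintext: P0, P1.

P0 = 0x0, P1 = 0xA, P2 = 0x0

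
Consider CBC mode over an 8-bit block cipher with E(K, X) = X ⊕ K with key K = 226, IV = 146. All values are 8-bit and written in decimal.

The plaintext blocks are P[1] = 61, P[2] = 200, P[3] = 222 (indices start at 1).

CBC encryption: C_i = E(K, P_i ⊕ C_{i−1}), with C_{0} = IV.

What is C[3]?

C[3] = 91

C[1]: P[1] ⊕ 146 = 175; E(K, 175) = 77.
C[2]: P[2] ⊕ 77 = 133; E(K, 133) = 103.
C[3]: P[3] ⊕ 103 = 185; E(K, 185) = 91.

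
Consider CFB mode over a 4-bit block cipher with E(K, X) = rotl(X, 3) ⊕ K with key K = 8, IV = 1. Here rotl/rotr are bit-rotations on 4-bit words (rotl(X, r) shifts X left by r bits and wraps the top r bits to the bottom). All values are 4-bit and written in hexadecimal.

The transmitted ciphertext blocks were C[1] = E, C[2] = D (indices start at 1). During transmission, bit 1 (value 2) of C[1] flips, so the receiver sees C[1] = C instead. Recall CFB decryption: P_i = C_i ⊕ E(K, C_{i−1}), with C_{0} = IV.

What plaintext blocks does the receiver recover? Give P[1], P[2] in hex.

Only C[1] changed, to C. In CFB, a change in C_i flips the same bit in P_i and garbles P_{i+1}. Decrypting the received ciphertext:
P[1]: E(K, 1) = 0; C ⊕ 0 = C.
P[2]: E(K, C) = E; D ⊕ E = 3.
Blocks that differ from the original plaintext: P[1], P[2].

P[1] = C, P[2] = 3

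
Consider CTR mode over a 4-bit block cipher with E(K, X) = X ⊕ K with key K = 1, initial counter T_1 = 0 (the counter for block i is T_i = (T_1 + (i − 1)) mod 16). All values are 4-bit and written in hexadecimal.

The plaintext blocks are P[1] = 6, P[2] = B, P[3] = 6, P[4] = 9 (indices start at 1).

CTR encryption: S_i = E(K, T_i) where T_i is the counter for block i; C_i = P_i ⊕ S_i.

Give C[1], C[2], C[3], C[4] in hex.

C[1]: T = 0, S = E(K, T) = 1; 6 ⊕ 1 = 7.
C[2]: T = 1, S = E(K, T) = 0; B ⊕ 0 = B.
C[3]: T = 2, S = E(K, T) = 3; 6 ⊕ 3 = 5.
C[4]: T = 3, S = E(K, T) = 2; 9 ⊕ 2 = B.

C[1] = 7, C[2] = B, C[3] = 5, C[4] = B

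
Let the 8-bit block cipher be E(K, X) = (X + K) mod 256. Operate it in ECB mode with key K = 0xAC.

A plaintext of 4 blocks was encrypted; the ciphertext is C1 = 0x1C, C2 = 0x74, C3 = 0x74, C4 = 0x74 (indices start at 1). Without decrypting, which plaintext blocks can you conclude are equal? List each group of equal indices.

P2 = P3 = P4

ECB encrypts each block independently with the same key, so equal ciphertext blocks imply equal plaintext blocks.
C2 = C3 = C4 = 0x74, so P2 = P3 = P4.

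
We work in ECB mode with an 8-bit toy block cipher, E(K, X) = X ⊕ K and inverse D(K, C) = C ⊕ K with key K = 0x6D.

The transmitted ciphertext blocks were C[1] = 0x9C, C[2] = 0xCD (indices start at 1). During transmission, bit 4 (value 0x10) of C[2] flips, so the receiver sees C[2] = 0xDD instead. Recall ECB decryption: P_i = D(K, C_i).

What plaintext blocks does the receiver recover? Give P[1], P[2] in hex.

Only C[2] changed, to 0xDD. In ECB, a change in C_i affects only P_i. Decrypting the received ciphertext:
P[1]: D(K, 0x9C) = 0xF1.
P[2]: D(K, 0xDD) = 0xB0.
Blocks that differ from the original plaintext: P[2].

P[1] = 0xF1, P[2] = 0xB0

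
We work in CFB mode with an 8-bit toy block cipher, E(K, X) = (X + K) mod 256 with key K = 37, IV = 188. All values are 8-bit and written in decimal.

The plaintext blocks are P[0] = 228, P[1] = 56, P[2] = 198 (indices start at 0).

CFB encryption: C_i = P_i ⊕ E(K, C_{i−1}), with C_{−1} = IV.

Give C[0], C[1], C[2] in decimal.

C[0] = 5, C[1] = 18, C[2] = 241

C[0]: E(K, 188) = 225; 228 ⊕ 225 = 5.
C[1]: E(K, 5) = 42; 56 ⊕ 42 = 18.
C[2]: E(K, 18) = 55; 198 ⊕ 55 = 241.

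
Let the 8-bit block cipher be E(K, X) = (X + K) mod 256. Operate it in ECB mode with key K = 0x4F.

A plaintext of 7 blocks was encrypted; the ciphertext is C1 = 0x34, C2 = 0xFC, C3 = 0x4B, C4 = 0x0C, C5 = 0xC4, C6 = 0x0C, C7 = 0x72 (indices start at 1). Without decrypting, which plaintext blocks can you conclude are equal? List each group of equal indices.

ECB encrypts each block independently with the same key, so equal ciphertext blocks imply equal plaintext blocks.
C4 = C6 = 0x0C, so P4 = P6.

P4 = P6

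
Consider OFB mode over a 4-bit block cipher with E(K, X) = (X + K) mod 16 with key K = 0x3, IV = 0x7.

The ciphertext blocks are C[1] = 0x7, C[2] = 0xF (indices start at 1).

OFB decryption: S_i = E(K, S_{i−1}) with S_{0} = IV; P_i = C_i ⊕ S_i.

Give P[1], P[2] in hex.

P[1]: S = E(K, 0x7) = 0xA; 0x7 ⊕ 0xA = 0xD.
P[2]: S = E(K, 0xA) = 0xD; 0xF ⊕ 0xD = 0x2.

P[1] = 0xD, P[2] = 0x2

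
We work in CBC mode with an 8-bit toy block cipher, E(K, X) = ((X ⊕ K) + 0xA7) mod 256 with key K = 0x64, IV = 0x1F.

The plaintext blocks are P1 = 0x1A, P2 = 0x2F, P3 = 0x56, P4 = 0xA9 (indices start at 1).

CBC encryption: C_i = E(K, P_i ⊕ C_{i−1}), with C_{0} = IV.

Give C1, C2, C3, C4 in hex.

C1: P1 ⊕ 0x1F = 0x05; E(K, 0x05) = 0x08.
C2: P2 ⊕ 0x08 = 0x27; E(K, 0x27) = 0xEA.
C3: P3 ⊕ 0xEA = 0xBC; E(K, 0xBC) = 0x7F.
C4: P4 ⊕ 0x7F = 0xD6; E(K, 0xD6) = 0x59.

C1 = 0x08, C2 = 0xEA, C3 = 0x7F, C4 = 0x59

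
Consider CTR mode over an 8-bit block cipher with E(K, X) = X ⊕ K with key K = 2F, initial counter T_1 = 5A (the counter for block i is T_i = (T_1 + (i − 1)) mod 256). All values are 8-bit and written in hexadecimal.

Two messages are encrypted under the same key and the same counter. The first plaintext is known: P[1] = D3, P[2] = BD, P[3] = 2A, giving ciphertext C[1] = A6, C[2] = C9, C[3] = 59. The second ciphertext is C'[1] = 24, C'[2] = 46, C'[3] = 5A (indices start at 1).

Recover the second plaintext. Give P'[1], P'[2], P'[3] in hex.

In CTR with a reused counter, both messages share the same keystream S_i, so C_i ⊕ C'_i = P_i ⊕ P'_i and thus P'_i = P_i ⊕ C_i ⊕ C'_i.
P'[1]: D3 ⊕ A6 ⊕ 24 = 51.
P'[2]: BD ⊕ C9 ⊕ 46 = 32.
P'[3]: 2A ⊕ 59 ⊕ 5A = 29.

P'[1] = 51, P'[2] = 32, P'[3] = 29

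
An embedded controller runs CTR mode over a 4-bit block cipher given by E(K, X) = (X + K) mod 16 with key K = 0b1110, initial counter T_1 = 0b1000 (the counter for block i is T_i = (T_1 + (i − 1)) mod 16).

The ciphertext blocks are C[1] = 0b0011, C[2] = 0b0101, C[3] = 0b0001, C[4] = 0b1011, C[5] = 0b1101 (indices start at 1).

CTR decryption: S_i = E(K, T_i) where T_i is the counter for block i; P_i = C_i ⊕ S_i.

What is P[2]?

P[2] = 0b0010

P[2]: T = 0b1001, S = E(K, T) = 0b0111; 0b0101 ⊕ 0b0111 = 0b0010.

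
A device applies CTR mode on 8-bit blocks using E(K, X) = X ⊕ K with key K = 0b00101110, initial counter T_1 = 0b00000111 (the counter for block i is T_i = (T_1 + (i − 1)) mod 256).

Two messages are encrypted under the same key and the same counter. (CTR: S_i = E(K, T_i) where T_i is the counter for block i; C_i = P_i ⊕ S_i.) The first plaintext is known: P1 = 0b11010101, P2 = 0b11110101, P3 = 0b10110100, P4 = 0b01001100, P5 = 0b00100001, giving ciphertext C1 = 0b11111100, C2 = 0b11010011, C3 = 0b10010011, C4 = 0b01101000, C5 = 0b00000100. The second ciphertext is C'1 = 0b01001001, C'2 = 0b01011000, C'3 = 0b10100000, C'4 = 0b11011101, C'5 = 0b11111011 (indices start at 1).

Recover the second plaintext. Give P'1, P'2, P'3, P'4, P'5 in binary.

In CTR with a reused counter, both messages share the same keystream S_i, so C_i ⊕ C'_i = P_i ⊕ P'_i and thus P'_i = P_i ⊕ C_i ⊕ C'_i.
P'1: 0b11010101 ⊕ 0b11111100 ⊕ 0b01001001 = 0b01100000.
P'2: 0b11110101 ⊕ 0b11010011 ⊕ 0b01011000 = 0b01111110.
P'3: 0b10110100 ⊕ 0b10010011 ⊕ 0b10100000 = 0b10000111.
P'4: 0b01001100 ⊕ 0b01101000 ⊕ 0b11011101 = 0b11111001.
P'5: 0b00100001 ⊕ 0b00000100 ⊕ 0b11111011 = 0b11011110.

P'1 = 0b01100000, P'2 = 0b01111110, P'3 = 0b10000111, P'4 = 0b11111001, P'5 = 0b11011110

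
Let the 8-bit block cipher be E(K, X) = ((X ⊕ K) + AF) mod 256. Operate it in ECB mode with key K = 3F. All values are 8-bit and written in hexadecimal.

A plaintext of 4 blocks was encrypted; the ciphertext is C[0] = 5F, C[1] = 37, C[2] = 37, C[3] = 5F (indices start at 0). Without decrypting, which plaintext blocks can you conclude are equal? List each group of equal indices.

ECB encrypts each block independently with the same key, so equal ciphertext blocks imply equal plaintext blocks.
C[0] = C[3] = 5F, so P[0] = P[3].
C[1] = C[2] = 37, so P[1] = P[2].

P[0] = P[3]; P[1] = P[2]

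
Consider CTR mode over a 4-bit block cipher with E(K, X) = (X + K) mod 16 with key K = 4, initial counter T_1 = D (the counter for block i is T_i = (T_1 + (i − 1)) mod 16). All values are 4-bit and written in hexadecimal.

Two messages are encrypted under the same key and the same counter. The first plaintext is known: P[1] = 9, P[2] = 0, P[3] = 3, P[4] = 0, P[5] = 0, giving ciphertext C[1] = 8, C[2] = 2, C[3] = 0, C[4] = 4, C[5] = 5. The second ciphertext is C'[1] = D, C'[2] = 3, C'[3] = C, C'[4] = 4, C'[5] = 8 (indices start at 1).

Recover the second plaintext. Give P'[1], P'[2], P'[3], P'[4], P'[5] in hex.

P'[1] = C, P'[2] = 1, P'[3] = F, P'[4] = 0, P'[5] = D

In CTR with a reused counter, both messages share the same keystream S_i, so C_i ⊕ C'_i = P_i ⊕ P'_i and thus P'_i = P_i ⊕ C_i ⊕ C'_i.
P'[1]: 9 ⊕ 8 ⊕ D = C.
P'[2]: 0 ⊕ 2 ⊕ 3 = 1.
P'[3]: 3 ⊕ 0 ⊕ C = F.
P'[4]: 0 ⊕ 4 ⊕ 4 = 0.
P'[5]: 0 ⊕ 5 ⊕ 8 = D.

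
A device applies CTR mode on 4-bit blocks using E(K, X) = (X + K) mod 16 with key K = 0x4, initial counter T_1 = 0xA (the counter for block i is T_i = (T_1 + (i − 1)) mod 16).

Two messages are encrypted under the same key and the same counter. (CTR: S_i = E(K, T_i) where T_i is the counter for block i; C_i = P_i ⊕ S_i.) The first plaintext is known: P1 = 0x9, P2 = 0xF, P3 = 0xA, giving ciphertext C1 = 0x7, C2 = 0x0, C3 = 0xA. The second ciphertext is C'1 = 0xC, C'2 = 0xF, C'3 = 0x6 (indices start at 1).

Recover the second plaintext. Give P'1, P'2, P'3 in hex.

P'1 = 0x2, P'2 = 0x0, P'3 = 0x6

In CTR with a reused counter, both messages share the same keystream S_i, so C_i ⊕ C'_i = P_i ⊕ P'_i and thus P'_i = P_i ⊕ C_i ⊕ C'_i.
P'1: 0x9 ⊕ 0x7 ⊕ 0xC = 0x2.
P'2: 0xF ⊕ 0x0 ⊕ 0xF = 0x0.
P'3: 0xA ⊕ 0xA ⊕ 0x6 = 0x6.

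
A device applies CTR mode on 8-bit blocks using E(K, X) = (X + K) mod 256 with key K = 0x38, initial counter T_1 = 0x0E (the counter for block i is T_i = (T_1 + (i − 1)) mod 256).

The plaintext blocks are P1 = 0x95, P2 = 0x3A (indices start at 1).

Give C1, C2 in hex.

CTR encryption: S_i = E(K, T_i) where T_i is the counter for block i; C_i = P_i ⊕ S_i.
C1: T = 0x0E, S = E(K, T) = 0x46; 0x95 ⊕ 0x46 = 0xD3.
C2: T = 0x0F, S = E(K, T) = 0x47; 0x3A ⊕ 0x47 = 0x7D.

C1 = 0xD3, C2 = 0x7D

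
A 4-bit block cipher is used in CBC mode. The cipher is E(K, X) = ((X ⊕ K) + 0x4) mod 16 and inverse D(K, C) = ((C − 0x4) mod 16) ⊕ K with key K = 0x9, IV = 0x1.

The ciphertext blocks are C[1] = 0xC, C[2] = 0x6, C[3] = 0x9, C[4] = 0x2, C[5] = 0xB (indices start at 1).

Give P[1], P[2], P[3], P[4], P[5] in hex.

CBC decryption: P_i = D(K, C_i) ⊕ C_{i−1}, with C_{0} = IV.
P[1]: D(K, 0xC) = 0x1; 0x1 ⊕ 0x1 = 0x0.
P[2]: D(K, 0x6) = 0xB; 0xB ⊕ 0xC = 0x7.
P[3]: D(K, 0x9) = 0xC; 0xC ⊕ 0x6 = 0xA.
P[4]: D(K, 0x2) = 0x7; 0x7 ⊕ 0x9 = 0xE.
P[5]: D(K, 0xB) = 0xE; 0xE ⊕ 0x2 = 0xC.

P[1] = 0x0, P[2] = 0x7, P[3] = 0xA, P[4] = 0xE, P[5] = 0xC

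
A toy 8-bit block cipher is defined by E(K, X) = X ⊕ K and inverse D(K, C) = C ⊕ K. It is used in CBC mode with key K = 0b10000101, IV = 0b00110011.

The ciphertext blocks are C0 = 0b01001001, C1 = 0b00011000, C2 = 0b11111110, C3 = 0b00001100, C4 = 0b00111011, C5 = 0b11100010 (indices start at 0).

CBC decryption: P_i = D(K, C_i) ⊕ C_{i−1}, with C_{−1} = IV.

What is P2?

P2: D(K, 0b11111110) = 0b01111011; 0b01111011 ⊕ 0b00011000 = 0b01100011.

P2 = 0b01100011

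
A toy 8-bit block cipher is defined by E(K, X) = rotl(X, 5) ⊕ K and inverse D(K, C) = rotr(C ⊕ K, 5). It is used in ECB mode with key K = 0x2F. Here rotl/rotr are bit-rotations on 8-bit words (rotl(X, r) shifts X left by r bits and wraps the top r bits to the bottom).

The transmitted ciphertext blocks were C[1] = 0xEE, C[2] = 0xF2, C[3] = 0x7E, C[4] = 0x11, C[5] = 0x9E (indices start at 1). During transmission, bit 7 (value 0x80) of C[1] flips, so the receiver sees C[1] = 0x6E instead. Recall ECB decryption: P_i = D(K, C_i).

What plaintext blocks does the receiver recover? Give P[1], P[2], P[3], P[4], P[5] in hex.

Only C[1] changed, to 0x6E. In ECB, a change in C_i affects only P_i. Decrypting the received ciphertext:
P[1]: D(K, 0x6E) = 0x0A.
P[2]: D(K, 0xF2) = 0xEE.
P[3]: D(K, 0x7E) = 0x8A.
P[4]: D(K, 0x11) = 0xF1.
P[5]: D(K, 0x9E) = 0x8D.
Blocks that differ from the original plaintext: P[1].

P[1] = 0x0A, P[2] = 0xEE, P[3] = 0x8A, P[4] = 0xF1, P[5] = 0x8D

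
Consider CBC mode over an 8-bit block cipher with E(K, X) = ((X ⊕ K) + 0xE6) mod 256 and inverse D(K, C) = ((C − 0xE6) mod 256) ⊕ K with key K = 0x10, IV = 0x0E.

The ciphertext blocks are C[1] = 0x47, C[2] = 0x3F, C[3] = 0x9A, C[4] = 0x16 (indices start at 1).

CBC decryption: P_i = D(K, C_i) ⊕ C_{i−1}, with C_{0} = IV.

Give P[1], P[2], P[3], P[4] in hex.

P[1]: D(K, 0x47) = 0x71; 0x71 ⊕ 0x0E = 0x7F.
P[2]: D(K, 0x3F) = 0x49; 0x49 ⊕ 0x47 = 0x0E.
P[3]: D(K, 0x9A) = 0xA4; 0xA4 ⊕ 0x3F = 0x9B.
P[4]: D(K, 0x16) = 0x20; 0x20 ⊕ 0x9A = 0xBA.

P[1] = 0x7F, P[2] = 0x0E, P[3] = 0x9B, P[4] = 0xBA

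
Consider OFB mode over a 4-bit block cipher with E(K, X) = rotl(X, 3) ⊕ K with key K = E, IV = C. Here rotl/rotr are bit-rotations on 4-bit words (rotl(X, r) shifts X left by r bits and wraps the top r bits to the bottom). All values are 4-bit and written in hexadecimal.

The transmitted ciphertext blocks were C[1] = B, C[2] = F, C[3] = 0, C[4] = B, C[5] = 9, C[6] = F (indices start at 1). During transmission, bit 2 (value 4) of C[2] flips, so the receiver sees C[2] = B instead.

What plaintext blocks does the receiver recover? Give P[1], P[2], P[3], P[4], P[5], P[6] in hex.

P[1] = 3, P[2] = 1, P[3] = B, P[4] = 8, P[5] = E, P[6] = A

OFB decryption: S_i = E(K, S_{i−1}) with S_{0} = IV; P_i = C_i ⊕ S_i.
Only C[2] changed, to B. In OFB, a change in C_i flips the same bit in P_i only; the keystream is unaffected. Decrypting the received ciphertext:
P[1]: S = E(K, C) = 8; B ⊕ 8 = 3.
P[2]: S = E(K, 8) = A; B ⊕ A = 1.
P[3]: S = E(K, A) = B; 0 ⊕ B = B.
P[4]: S = E(K, B) = 3; B ⊕ 3 = 8.
P[5]: S = E(K, 3) = 7; 9 ⊕ 7 = E.
P[6]: S = E(K, 7) = 5; F ⊕ 5 = A.
Blocks that differ from the original plaintext: P[2].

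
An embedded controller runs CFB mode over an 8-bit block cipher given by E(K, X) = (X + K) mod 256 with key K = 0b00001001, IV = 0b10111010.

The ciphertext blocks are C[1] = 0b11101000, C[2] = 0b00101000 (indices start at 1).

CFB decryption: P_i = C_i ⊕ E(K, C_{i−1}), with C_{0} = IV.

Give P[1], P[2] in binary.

P[1] = 0b00101011, P[2] = 0b11011001

P[1]: E(K, 0b10111010) = 0b11000011; 0b11101000 ⊕ 0b11000011 = 0b00101011.
P[2]: E(K, 0b11101000) = 0b11110001; 0b00101000 ⊕ 0b11110001 = 0b11011001.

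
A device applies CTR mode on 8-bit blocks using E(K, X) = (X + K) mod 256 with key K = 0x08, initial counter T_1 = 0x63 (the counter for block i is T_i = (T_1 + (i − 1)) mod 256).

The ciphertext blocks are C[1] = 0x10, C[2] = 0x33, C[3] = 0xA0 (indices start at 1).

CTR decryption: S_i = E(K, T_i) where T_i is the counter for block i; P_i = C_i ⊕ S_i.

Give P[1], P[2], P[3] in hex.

P[1] = 0x7B, P[2] = 0x5F, P[3] = 0xCD

P[1]: T = 0x63, S = E(K, T) = 0x6B; 0x10 ⊕ 0x6B = 0x7B.
P[2]: T = 0x64, S = E(K, T) = 0x6C; 0x33 ⊕ 0x6C = 0x5F.
P[3]: T = 0x65, S = E(K, T) = 0x6D; 0xA0 ⊕ 0x6D = 0xCD.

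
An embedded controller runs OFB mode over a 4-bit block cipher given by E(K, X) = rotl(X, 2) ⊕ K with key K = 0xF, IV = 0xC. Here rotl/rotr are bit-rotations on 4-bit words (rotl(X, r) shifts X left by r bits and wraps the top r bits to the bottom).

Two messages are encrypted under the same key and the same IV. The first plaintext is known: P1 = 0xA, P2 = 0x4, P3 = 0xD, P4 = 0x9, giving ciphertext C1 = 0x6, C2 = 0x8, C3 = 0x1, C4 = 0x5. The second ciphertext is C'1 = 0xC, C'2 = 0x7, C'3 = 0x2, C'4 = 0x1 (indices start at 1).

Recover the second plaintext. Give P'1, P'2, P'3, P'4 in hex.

In OFB with a reused IV, both messages share the same keystream S_i, so C_i ⊕ C'_i = P_i ⊕ P'_i and thus P'_i = P_i ⊕ C_i ⊕ C'_i.
P'1: 0xA ⊕ 0x6 ⊕ 0xC = 0x0.
P'2: 0x4 ⊕ 0x8 ⊕ 0x7 = 0xB.
P'3: 0xD ⊕ 0x1 ⊕ 0x2 = 0xE.
P'4: 0x9 ⊕ 0x5 ⊕ 0x1 = 0xD.

P'1 = 0x0, P'2 = 0xB, P'3 = 0xE, P'4 = 0xD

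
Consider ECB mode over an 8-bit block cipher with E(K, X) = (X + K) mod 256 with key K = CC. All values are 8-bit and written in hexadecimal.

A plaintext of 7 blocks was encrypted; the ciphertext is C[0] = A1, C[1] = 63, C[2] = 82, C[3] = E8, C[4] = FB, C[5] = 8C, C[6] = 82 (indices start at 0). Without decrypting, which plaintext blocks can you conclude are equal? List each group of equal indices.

ECB encrypts each block independently with the same key, so equal ciphertext blocks imply equal plaintext blocks.
C[2] = C[6] = 82, so P[2] = P[6].

P[2] = P[6]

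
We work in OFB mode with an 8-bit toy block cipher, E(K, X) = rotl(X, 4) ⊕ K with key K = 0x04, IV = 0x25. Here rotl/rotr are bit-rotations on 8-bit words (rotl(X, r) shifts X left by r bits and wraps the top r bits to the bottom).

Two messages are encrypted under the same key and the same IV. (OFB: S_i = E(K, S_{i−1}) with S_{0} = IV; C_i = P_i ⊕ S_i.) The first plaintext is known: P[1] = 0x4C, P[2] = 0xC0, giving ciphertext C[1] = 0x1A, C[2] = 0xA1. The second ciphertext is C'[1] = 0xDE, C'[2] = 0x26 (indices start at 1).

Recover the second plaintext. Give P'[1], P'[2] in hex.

P'[1] = 0x88, P'[2] = 0x47

In OFB with a reused IV, both messages share the same keystream S_i, so C_i ⊕ C'_i = P_i ⊕ P'_i and thus P'_i = P_i ⊕ C_i ⊕ C'_i.
P'[1]: 0x4C ⊕ 0x1A ⊕ 0xDE = 0x88.
P'[2]: 0xC0 ⊕ 0xA1 ⊕ 0x26 = 0x47.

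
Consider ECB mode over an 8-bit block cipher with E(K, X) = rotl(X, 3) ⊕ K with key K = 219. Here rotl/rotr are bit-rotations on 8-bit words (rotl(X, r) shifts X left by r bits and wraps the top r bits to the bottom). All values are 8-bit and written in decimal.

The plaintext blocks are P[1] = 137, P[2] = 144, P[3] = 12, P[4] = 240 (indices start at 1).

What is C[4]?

C[4] = 92

ECB encryption: C_i = E(K, P_i).
C[4]: E(K, 240) = 92.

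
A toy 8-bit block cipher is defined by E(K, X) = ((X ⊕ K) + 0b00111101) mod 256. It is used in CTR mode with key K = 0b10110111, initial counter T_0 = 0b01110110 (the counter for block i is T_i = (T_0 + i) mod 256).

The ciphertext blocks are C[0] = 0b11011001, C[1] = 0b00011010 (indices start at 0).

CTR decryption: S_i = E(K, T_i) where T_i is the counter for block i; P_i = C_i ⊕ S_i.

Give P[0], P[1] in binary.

P[0]: T = 0b01110110, S = E(K, T) = 0b11111110; 0b11011001 ⊕ 0b11111110 = 0b00100111.
P[1]: T = 0b01110111, S = E(K, T) = 0b11111101; 0b00011010 ⊕ 0b11111101 = 0b11100111.

P[0] = 0b00100111, P[1] = 0b11100111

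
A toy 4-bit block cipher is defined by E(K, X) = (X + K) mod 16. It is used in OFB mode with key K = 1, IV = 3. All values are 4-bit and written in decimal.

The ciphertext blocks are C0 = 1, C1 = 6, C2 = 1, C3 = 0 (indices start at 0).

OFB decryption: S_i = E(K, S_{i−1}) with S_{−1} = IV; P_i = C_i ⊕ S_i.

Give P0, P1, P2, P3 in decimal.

P0 = 5, P1 = 3, P2 = 7, P3 = 7

P0: S = E(K, 3) = 4; 1 ⊕ 4 = 5.
P1: S = E(K, 4) = 5; 6 ⊕ 5 = 3.
P2: S = E(K, 5) = 6; 1 ⊕ 6 = 7.
P3: S = E(K, 6) = 7; 0 ⊕ 7 = 7.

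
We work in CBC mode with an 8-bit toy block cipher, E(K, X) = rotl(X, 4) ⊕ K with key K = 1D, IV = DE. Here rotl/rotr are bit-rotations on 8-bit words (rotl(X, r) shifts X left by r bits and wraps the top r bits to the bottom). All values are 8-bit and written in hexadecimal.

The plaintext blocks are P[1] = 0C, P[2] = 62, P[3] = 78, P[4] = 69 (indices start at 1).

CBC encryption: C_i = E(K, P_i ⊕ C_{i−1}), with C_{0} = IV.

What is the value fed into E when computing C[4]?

C[1]: P[1] ⊕ DE = D2; E(K, D2) = 30.
C[2]: P[2] ⊕ 30 = 52; E(K, 52) = 38.
C[3]: P[3] ⊕ 38 = 40; E(K, 40) = 19.
C[4]: P[4] ⊕ 19 = 70; E(K, 70) = 1A.
So the input to E for block [4] is 70.

70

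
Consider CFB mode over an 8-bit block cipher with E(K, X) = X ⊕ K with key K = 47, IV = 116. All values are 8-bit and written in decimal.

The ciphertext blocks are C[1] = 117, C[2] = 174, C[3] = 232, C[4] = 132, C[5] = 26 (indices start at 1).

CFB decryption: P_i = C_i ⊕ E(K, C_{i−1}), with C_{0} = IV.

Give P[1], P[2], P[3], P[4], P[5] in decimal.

P[1]: E(K, 116) = 91; 117 ⊕ 91 = 46.
P[2]: E(K, 117) = 90; 174 ⊕ 90 = 244.
P[3]: E(K, 174) = 129; 232 ⊕ 129 = 105.
P[4]: E(K, 232) = 199; 132 ⊕ 199 = 67.
P[5]: E(K, 132) = 171; 26 ⊕ 171 = 177.

P[1] = 46, P[2] = 244, P[3] = 105, P[4] = 67, P[5] = 177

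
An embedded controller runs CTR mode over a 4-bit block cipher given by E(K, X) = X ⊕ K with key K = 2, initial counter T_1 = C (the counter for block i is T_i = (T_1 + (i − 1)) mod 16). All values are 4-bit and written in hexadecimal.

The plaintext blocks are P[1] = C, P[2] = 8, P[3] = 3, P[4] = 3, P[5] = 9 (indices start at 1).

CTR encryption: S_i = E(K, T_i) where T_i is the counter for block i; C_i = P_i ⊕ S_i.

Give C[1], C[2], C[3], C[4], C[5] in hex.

C[1]: T = C, S = E(K, T) = E; C ⊕ E = 2.
C[2]: T = D, S = E(K, T) = F; 8 ⊕ F = 7.
C[3]: T = E, S = E(K, T) = C; 3 ⊕ C = F.
C[4]: T = F, S = E(K, T) = D; 3 ⊕ D = E.
C[5]: T = 0, S = E(K, T) = 2; 9 ⊕ 2 = B.

C[1] = 2, C[2] = 7, C[3] = F, C[4] = E, C[5] = B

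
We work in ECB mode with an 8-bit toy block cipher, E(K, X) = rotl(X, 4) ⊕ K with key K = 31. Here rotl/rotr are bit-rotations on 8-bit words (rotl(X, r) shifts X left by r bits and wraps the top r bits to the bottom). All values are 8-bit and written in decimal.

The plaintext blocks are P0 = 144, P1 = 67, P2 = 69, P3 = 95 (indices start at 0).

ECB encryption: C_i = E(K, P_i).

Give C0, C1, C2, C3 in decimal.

C0 = 22, C1 = 43, C2 = 75, C3 = 234

C0: E(K, 144) = 22.
C1: E(K, 67) = 43.
C2: E(K, 69) = 75.
C3: E(K, 95) = 234.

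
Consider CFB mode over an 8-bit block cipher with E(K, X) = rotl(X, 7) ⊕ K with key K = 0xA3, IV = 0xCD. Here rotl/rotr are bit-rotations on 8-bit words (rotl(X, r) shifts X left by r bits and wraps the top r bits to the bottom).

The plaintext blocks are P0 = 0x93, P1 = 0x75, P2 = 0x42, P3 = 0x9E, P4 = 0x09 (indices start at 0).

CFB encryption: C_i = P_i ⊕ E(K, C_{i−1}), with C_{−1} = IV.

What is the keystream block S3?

C0: E(K, 0xCD) = 0x45; 0x93 ⊕ 0x45 = 0xD6.
C1: E(K, 0xD6) = 0xC8; 0x75 ⊕ 0xC8 = 0xBD.
C2: E(K, 0xBD) = 0x7D; 0x42 ⊕ 0x7D = 0x3F.
C3: E(K, 0x3F) = 0x3C; 0x9E ⊕ 0x3C = 0xA2.
So S3 = 0x3C.

0x3C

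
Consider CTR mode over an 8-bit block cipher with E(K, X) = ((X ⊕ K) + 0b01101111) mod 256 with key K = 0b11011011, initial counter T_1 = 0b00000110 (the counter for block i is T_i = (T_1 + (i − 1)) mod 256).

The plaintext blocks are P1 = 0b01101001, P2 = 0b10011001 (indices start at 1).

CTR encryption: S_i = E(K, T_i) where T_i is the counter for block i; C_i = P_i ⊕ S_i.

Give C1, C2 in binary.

C1 = 0b00100101, C2 = 0b11010010

C1: T = 0b00000110, S = E(K, T) = 0b01001100; 0b01101001 ⊕ 0b01001100 = 0b00100101.
C2: T = 0b00000111, S = E(K, T) = 0b01001011; 0b10011001 ⊕ 0b01001011 = 0b11010010.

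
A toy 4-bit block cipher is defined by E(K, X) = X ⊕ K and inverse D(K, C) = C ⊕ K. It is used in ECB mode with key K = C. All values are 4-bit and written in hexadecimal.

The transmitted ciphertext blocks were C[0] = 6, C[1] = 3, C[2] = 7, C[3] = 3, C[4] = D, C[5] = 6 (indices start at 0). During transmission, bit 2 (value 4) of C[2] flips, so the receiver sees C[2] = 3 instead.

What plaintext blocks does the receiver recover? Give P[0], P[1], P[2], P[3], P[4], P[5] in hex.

P[0] = A, P[1] = F, P[2] = F, P[3] = F, P[4] = 1, P[5] = A

ECB decryption: P_i = D(K, C_i).
Only C[2] changed, to 3. In ECB, a change in C_i affects only P_i. Decrypting the received ciphertext:
P[0]: D(K, 6) = A.
P[1]: D(K, 3) = F.
P[2]: D(K, 3) = F.
P[3]: D(K, 3) = F.
P[4]: D(K, D) = 1.
P[5]: D(K, 6) = A.
Blocks that differ from the original plaintext: P[2].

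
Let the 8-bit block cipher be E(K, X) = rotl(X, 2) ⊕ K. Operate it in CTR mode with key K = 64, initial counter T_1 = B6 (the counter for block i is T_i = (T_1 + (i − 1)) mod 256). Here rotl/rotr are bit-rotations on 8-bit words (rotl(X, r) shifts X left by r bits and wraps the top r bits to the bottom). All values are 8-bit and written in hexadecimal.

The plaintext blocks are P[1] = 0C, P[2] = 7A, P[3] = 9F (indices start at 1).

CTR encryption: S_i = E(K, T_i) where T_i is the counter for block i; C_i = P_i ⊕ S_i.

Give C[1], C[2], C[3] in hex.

C[1] = B2, C[2] = C0, C[3] = 19

C[1]: T = B6, S = E(K, T) = BE; 0C ⊕ BE = B2.
C[2]: T = B7, S = E(K, T) = BA; 7A ⊕ BA = C0.
C[3]: T = B8, S = E(K, T) = 86; 9F ⊕ 86 = 19.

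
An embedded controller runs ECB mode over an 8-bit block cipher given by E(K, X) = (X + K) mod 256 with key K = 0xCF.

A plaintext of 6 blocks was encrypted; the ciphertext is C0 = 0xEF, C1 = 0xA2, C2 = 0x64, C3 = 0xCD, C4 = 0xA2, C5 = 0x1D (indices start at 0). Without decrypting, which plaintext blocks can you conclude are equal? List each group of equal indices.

P1 = P4

ECB encrypts each block independently with the same key, so equal ciphertext blocks imply equal plaintext blocks.
C1 = C4 = 0xA2, so P1 = P4.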